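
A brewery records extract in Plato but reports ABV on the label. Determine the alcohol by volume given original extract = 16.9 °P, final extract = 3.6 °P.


SG = 259/(259 − P);  ABV = (OG − FG)·131.25
OG = 259/(259 − 16.9) = 1.0698
FG = 259/(259 − 3.6) = 1.0141
ABV = (1.0698 − 1.0141)·131.25

7.3120 % ABV


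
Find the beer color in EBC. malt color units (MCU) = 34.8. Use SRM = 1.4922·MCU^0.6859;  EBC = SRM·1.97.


SRM = 1.4922·34.8^0.6859 = 17.0293
EBC = 17.0293·1.97

33.5477 EBC


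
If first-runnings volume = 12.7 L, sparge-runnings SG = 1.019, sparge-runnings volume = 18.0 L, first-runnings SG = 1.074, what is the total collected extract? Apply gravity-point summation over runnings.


total = Σ (SG_i − 1)·1000·V_i
first = (1.074 − 1)·1000·12.7 = 939.8000
sparge = (1.019 − 1)·1000·18.0 = 342.0000
total = 939.8000 + 342.0000

1281.8000 gravity·L


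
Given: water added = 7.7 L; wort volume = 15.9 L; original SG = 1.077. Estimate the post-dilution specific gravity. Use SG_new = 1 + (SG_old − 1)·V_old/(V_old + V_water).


pts = (1.077 − 1)·1000·15.9/(15.9 + 7.7) = 51.8771
SG_new = 1 + 51.8771/1000

1.0519


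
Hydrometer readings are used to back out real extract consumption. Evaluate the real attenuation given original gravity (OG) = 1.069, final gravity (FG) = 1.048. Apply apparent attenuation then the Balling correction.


AA = (OG−FG)/(OG−1)·100;  RA = AA·0.8192
AA = (1.069 − 1.048)/(1.069 − 1)·100 = 30.4348
RA = 30.4348·0.8192

24.9322 %


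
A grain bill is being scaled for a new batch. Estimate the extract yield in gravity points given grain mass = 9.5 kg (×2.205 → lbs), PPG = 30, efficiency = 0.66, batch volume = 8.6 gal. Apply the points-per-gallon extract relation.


points = lbs × PPG × eff / vol
lbs = 9.5 × 2.205 = 20.9475
points = 20.9475 × 30 × 0.66 / 8.6

48.2280 points


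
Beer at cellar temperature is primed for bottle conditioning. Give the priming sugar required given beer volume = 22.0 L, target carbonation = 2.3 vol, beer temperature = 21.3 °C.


residual = 14.695·(0.01821 + 0.09011·e^(−0.04·T));  sugar = (target − residual)·4.0·V
residual = 14.695·(0.01821 + 0.09011·e^(−0.04·21.3)) = 0.8324
sugar = (2.3 − 0.8324)·4.0·22.0

129.1458 g


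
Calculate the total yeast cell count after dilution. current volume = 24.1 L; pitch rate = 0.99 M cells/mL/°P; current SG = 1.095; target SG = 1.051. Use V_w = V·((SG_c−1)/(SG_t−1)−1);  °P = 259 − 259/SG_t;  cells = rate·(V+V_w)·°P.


V_w = 24.1·((1.095−1)/(1.051−1)−1) = 20.7922
V_final = 24.1 + 20.7922 = 44.8922
°P = 259 − 259/1.051 = 12.5680
cells = 0.99·44.8922·12.5680

558.5639 billion cells


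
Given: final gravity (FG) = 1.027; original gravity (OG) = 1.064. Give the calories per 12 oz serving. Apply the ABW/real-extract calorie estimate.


ABW = (OG−FG)·131.25·0.79/FG;  °P = 259 − 259/SG (for OG→OE and FG→AE);  RE = 0.1808·OE + 0.8192·AE;  Cal = (6.9·ABW + 4·(RE−0.1))·FG·3.55
ABW = (1.064 − 1.027)·131.25·0.79/1.027 = 3.7356
OE = 259 − 259/1.064 = 15.5789 °P
AE = 259 − 259/1.027 = 6.8092 °P
RE = 0.1808·15.5789 + 0.8192·6.8092 = 8.3947 °P
Cal = (6.9·3.7356 + 4·(8.3947−0.1))·1.027·3.55

214.9389 kcal


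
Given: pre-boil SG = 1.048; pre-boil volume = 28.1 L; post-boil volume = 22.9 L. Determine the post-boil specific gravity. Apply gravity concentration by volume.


SG_post = 1 + (SG_pre − 1)·V_pre/V_post
pts_pre = (1.048 − 1)·1000 = 48.0000
pts_post = 48.0000·28.1/22.9 = 58.8996
SG_post = 1 + 58.8996/1000

1.0589


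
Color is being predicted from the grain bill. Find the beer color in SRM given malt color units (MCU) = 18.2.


SRM = 1.4922 · MCU^0.6859
SRM = 1.4922 · 18.2^0.6859

10.9172 SRM


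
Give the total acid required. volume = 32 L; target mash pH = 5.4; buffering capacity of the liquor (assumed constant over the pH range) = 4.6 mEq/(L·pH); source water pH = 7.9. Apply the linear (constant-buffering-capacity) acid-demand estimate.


acid = buffering capacity · (pH_source − pH_target) · V
acid = 4.6 · (7.9 − 5.4) · 32

368.0000 mEq


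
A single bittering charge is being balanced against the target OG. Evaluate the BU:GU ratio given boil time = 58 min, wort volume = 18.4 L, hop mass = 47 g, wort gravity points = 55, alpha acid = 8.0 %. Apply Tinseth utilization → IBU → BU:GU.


U = 1.65·0.000125^(GP/1000)·(1−e^(−0.04t))/4.15;  IBU = (α/100)·m·U·1000/V;  BU:GU = IBU/GP
U = 1.65·0.000125^(55/1000)·(1−e^(−0.04·58))/4.15 = 0.2187
IBU = (8.0/100)·47·0.2187·1000/18.4 = 44.6900
BU:GU = 44.6900/55

0.8125


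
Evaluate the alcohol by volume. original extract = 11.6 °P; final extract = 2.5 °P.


SG = 259/(259 − P);  ABV = (OG − FG)·131.25
OG = 259/(259 − 11.6) = 1.0469
FG = 259/(259 − 2.5) = 1.0097
ABV = (1.0469 − 1.0097)·131.25

4.8748 % ABV


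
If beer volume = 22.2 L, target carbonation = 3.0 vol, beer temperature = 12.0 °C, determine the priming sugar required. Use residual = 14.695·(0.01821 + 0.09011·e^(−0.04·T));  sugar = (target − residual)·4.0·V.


residual = 14.695·(0.01821 + 0.09011·e^(−0.04·12.0)) = 1.0870
sugar = (3.0 − 1.0870)·4.0·22.2

169.8772 g


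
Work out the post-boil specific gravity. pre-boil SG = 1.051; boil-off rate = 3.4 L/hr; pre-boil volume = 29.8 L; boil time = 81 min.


V_post = V_pre − rate·(t/60);  SG_post = 1 + (SG_pre−1)·V_pre/V_post
V_post = 29.8 − 3.4·(81/60) = 25.2100
SG_post = 1 + (1.051 − 1)·29.8/25.2100

1.0603


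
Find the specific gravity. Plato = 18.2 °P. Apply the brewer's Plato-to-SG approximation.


SG = 259/(259 − P)
SG = 259/(259 − 18.2)

1.0756


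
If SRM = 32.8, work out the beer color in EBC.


EBC = SRM · 1.97
EBC = 32.8 · 1.97

64.6160 EBC


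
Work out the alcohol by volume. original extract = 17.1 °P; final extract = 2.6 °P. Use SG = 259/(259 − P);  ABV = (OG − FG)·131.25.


OG = 259/(259 − 17.1) = 1.0707
FG = 259/(259 − 2.6) = 1.0101
ABV = (1.0707 − 1.0101)·131.25

7.9472 % ABV


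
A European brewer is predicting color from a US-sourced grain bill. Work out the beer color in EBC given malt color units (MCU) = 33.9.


SRM = 1.4922·MCU^0.6859;  EBC = SRM·1.97
SRM = 1.4922·33.9^0.6859 = 16.7260
EBC = 16.7260·1.97

32.9501 EBC


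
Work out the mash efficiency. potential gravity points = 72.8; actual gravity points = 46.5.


efficiency = actual / potential × 100
efficiency = 46.5 / 72.8 × 100

63.8736 %


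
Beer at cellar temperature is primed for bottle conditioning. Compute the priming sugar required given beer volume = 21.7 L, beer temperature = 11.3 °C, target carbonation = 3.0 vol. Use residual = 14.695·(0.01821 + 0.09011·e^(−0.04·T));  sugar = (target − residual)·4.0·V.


residual = 14.695·(0.01821 + 0.09011·e^(−0.04·11.3)) = 1.1102
sugar = (3.0 − 1.1102)·4.0·21.7

164.0316 g


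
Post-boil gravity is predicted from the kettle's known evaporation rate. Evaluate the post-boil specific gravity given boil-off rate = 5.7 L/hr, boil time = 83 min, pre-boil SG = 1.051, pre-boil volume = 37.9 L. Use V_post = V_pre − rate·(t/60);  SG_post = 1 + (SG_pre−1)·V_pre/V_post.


V_post = 37.9 − 5.7·(83/60) = 30.0150
SG_post = 1 + (1.051 − 1)·37.9/30.0150

1.0644


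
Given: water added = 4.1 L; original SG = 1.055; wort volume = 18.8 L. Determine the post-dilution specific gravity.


SG_new = 1 + (SG_old − 1)·V_old/(V_old + V_water)
pts = (1.055 − 1)·1000·18.8/(18.8 + 4.1) = 45.1528
SG_new = 1 + 45.1528/1000

1.0452


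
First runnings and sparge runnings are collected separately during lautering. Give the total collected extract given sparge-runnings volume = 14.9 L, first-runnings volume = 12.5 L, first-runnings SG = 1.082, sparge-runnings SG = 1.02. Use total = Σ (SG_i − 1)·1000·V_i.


first = (1.082 − 1)·1000·12.5 = 1025.0000
sparge = (1.02 − 1)·1000·14.9 = 298.0000
total = 1025.0000 + 298.0000

1323.0000 gravity·L


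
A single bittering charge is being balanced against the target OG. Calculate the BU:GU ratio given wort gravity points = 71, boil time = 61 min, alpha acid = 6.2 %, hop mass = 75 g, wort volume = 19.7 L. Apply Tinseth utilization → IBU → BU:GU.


U = 1.65·0.000125^(GP/1000)·(1−e^(−0.04t))/4.15;  IBU = (α/100)·m·U·1000/V;  BU:GU = IBU/GP
U = 1.65·0.000125^(71/1000)·(1−e^(−0.04·61))/4.15 = 0.1917
IBU = (6.2/100)·75·0.1917·1000/19.7 = 45.2582
BU:GU = 45.2582/71

0.6374


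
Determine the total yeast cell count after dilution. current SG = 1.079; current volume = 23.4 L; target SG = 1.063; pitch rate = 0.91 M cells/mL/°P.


V_w = V·((SG_c−1)/(SG_t−1)−1);  °P = 259 − 259/SG_t;  cells = rate·(V+V_w)·°P
V_w = 23.4·((1.079−1)/(1.063−1)−1) = 5.9429
V_final = 23.4 + 5.9429 = 29.3429
°P = 259 − 259/1.063 = 15.3500
cells = 0.91·29.3429·15.3500

409.8744 billion cells


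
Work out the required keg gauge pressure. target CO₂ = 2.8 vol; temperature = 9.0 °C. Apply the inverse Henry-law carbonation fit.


psi = vols/(0.01821 + 0.09011·e^(−0.04·T)) − 14.695
psi = 2.8/(0.01821 + 0.09011·e^(−0.04·9.0)) − 14.695

19.8398 psi


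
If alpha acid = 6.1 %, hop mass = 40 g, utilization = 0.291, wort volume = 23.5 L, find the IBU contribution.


IBU = (α/100)·mass·U·1000 / V
IBU = (6.1/100)·40·0.291·1000 / 23.5

30.2145 IBU


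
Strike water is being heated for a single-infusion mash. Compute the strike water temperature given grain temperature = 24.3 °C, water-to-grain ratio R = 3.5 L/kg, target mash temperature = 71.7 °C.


T_strike = (0.41/R)·(T_mash − T_grain) + T_mash
T_strike = (0.41/3.5)·(71.7 − 24.3) + 71.7

77.2526 °C


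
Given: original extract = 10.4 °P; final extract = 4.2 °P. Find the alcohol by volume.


SG = 259/(259 − P);  ABV = (OG − FG)·131.25
OG = 259/(259 − 10.4) = 1.0418
FG = 259/(259 − 4.2) = 1.0165
ABV = (1.0418 − 1.0165)·131.25

3.3273 % ABV


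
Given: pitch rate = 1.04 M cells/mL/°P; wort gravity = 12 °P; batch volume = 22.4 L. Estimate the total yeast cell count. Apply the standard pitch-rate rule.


cells (billions) = rate · V_L · °P
cells = 1.04 · 22.4 · 12

279.5520 billion cells


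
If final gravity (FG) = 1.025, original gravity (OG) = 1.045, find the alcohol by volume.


ABV = (OG − FG) · 131.25
ABV = (1.045 − 1.025) · 131.25

2.6250 % ABV


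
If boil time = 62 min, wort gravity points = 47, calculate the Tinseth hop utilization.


U = 1.65·0.000125^(GP/1000) · (1 − e^(−0.04·t))/4.15
bigness = 1.65·0.000125^(47/1000) = 1.0815
boil_factor = (1 − e^(−0.04·62))/4.15 = 0.2208
U = 1.0815 · 0.2208

0.2388


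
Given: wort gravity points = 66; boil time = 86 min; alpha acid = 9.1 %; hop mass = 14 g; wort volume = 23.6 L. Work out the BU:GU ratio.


U = 1.65·0.000125^(GP/1000)·(1−e^(−0.04t))/4.15;  IBU = (α/100)·m·U·1000/V;  BU:GU = IBU/GP
U = 1.65·0.000125^(66/1000)·(1−e^(−0.04·86))/4.15 = 0.2127
IBU = (9.1/100)·14·0.2127·1000/23.6 = 11.4798
BU:GU = 11.4798/66

0.1739


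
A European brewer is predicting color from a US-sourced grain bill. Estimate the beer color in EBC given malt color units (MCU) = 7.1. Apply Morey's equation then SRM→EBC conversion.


SRM = 1.4922·MCU^0.6859;  EBC = SRM·1.97
SRM = 1.4922·7.1^0.6859 = 5.7241
EBC = 5.7241·1.97

11.2764 EBC


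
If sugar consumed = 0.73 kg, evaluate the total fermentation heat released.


Q = m_sugar · 590 kJ/kg
Q = 0.73 · 590

430.7000 kJ


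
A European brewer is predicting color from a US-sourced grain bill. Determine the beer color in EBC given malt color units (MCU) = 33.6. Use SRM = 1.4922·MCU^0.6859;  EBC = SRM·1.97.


SRM = 1.4922·33.6^0.6859 = 16.6243
EBC = 16.6243·1.97

32.7499 EBC


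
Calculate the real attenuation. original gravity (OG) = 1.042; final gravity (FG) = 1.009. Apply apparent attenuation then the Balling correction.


AA = (OG−FG)/(OG−1)·100;  RA = AA·0.8192
AA = (1.042 − 1.009)/(1.042 − 1)·100 = 78.5714
RA = 78.5714·0.8192

64.3657 %


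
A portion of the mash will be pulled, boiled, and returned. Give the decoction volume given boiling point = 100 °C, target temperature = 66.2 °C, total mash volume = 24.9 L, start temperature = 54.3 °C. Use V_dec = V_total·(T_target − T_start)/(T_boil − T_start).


V_dec = 24.9·(66.2 − 54.3)/(100 − 54.3)

6.4838 L


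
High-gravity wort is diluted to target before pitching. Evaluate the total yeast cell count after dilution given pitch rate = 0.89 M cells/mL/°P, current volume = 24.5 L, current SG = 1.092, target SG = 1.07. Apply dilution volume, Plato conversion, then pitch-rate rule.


V_w = V·((SG_c−1)/(SG_t−1)−1);  °P = 259 − 259/SG_t;  cells = rate·(V+V_w)·°P
V_w = 24.5·((1.092−1)/(1.07−1)−1) = 7.7000
V_final = 24.5 + 7.7000 = 32.2000
°P = 259 − 259/1.07 = 16.9439
cells = 0.89·32.2000·16.9439

485.5790 billion cells


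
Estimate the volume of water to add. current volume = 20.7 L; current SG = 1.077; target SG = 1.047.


V_water = V·((SG_curr − 1)/(SG_target − 1) − 1)
V_water = 20.7·((1.077 − 1)/(1.047 − 1) − 1)

13.2128 L


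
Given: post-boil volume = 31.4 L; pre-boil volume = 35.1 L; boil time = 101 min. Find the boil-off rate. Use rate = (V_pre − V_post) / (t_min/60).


rate = (35.1 − 31.4) / (101/60)

2.1980 L/hr


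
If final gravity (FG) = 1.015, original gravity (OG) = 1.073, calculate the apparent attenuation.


AA = (OG − FG)/(OG − 1) · 100
AA = (1.073 − 1.015)/(1.073 − 1) · 100

79.4521 %


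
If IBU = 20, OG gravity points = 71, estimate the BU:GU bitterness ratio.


BU:GU = IBU / OG_points
BU:GU = 20 / 71

0.2817


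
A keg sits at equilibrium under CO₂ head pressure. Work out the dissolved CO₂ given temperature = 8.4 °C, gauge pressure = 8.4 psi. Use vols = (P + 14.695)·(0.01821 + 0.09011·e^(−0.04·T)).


vols = (8.4 + 14.695)·(0.01821 + 0.09011·e^(−0.04·8.4))

1.9078 volumes


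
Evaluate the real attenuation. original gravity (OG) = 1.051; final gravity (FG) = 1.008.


AA = (OG−FG)/(OG−1)·100;  RA = AA·0.8192
AA = (1.051 − 1.008)/(1.051 − 1)·100 = 84.3137
RA = 84.3137·0.8192

69.0698 %


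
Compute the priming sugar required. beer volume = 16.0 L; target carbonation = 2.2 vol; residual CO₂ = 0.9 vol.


sugar = (target − residual)·4.0·V
sugar = (2.2 − 0.9)·4.0·16.0

83.2000 g


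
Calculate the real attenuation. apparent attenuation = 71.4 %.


RA = AA · 0.8192
RA = 71.4 · 0.8192

58.4909 %


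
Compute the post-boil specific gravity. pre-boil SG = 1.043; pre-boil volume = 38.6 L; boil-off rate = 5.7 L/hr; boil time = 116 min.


V_post = V_pre − rate·(t/60);  SG_post = 1 + (SG_pre−1)·V_pre/V_post
V_post = 38.6 − 5.7·(116/60) = 27.5800
SG_post = 1 + (1.043 − 1)·38.6/27.5800

1.0602


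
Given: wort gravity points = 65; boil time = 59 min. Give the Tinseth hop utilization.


U = 1.65·0.000125^(GP/1000) · (1 − e^(−0.04·t))/4.15
bigness = 1.65·0.000125^(65/1000) = 0.9200
boil_factor = (1 − e^(−0.04·59))/4.15 = 0.2182
U = 0.9200 · 0.2182

0.2008


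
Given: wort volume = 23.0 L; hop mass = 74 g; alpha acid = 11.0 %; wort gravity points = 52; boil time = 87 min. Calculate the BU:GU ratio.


U = 1.65·0.000125^(GP/1000)·(1−e^(−0.04t))/4.15;  IBU = (α/100)·m·U·1000/V;  BU:GU = IBU/GP
U = 1.65·0.000125^(52/1000)·(1−e^(−0.04·87))/4.15 = 0.2415
IBU = (11.0/100)·74·0.2415·1000/23.0 = 85.4637
BU:GU = 85.4637/52

1.6435


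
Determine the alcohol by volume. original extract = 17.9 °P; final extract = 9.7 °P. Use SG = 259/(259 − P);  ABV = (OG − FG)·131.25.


OG = 259/(259 − 17.9) = 1.0742
FG = 259/(259 − 9.7) = 1.0389
ABV = (1.0742 − 1.0389)·131.25

4.6376 % ABV


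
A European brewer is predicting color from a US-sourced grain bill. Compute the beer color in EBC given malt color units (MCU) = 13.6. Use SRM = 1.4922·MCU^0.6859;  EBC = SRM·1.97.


SRM = 1.4922·13.6^0.6859 = 8.9397
EBC = 8.9397·1.97

17.6111 EBC


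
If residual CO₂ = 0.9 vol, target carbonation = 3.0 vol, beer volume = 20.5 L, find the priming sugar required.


sugar = (target − residual)·4.0·V
sugar = (3.0 − 0.9)·4.0·20.5

172.2000 g


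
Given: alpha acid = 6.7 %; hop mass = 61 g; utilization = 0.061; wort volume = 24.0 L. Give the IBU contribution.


IBU = (α/100)·mass·U·1000 / V
IBU = (6.7/100)·61·0.061·1000 / 24.0

10.3878 IBU


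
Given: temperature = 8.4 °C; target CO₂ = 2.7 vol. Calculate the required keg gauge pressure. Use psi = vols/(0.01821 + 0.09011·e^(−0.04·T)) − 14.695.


psi = 2.7/(0.01821 + 0.09011·e^(−0.04·8.4)) − 14.695

17.9908 psi


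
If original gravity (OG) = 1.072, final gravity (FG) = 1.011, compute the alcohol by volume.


ABV = (OG − FG) · 131.25
ABV = (1.072 − 1.011) · 131.25

8.0063 % ABV


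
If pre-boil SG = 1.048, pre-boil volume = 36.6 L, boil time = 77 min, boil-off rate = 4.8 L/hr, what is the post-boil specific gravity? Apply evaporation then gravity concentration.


V_post = V_pre − rate·(t/60);  SG_post = 1 + (SG_pre−1)·V_pre/V_post
V_post = 36.6 − 4.8·(77/60) = 30.4400
SG_post = 1 + (1.048 − 1)·36.6/30.4400

1.0577


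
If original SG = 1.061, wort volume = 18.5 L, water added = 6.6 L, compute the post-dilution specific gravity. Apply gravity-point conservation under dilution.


SG_new = 1 + (SG_old − 1)·V_old/(V_old + V_water)
pts = (1.061 − 1)·1000·18.5/(18.5 + 6.6) = 44.9602
SG_new = 1 + 44.9602/1000

1.0450


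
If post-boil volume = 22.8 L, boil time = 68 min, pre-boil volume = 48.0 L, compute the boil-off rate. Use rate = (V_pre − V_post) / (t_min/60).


rate = (48.0 − 22.8) / (68/60)

22.2353 L/hr


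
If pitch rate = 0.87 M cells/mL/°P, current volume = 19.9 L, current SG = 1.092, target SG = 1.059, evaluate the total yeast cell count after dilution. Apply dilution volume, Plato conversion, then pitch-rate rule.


V_w = V·((SG_c−1)/(SG_t−1)−1);  °P = 259 − 259/SG_t;  cells = rate·(V+V_w)·°P
V_w = 19.9·((1.092−1)/(1.059−1)−1) = 11.1305
V_final = 19.9 + 11.1305 = 31.0305
°P = 259 − 259/1.059 = 14.4297
cells = 0.87·31.0305·14.4297

389.5507 billion cells


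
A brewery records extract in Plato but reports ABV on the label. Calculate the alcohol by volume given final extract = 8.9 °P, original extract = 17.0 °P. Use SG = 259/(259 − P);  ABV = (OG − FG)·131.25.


OG = 259/(259 − 17.0) = 1.0702
FG = 259/(259 − 8.9) = 1.0356
ABV = (1.0702 − 1.0356)·131.25

4.5494 % ABV


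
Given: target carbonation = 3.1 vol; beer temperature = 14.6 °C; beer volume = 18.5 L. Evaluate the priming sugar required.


residual = 14.695·(0.01821 + 0.09011·e^(−0.04·T));  sugar = (target − residual)·4.0·V
residual = 14.695·(0.01821 + 0.09011·e^(−0.04·14.6)) = 1.0060
sugar = (3.1 − 1.0060)·4.0·18.5

154.9534 g


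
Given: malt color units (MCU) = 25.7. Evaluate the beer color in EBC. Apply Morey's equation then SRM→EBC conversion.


SRM = 1.4922·MCU^0.6859;  EBC = SRM·1.97
SRM = 1.4922·25.7^0.6859 = 13.8325
EBC = 13.8325·1.97

27.2500 EBC


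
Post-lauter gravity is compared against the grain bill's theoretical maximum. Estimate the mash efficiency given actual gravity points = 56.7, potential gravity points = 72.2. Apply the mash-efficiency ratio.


efficiency = actual / potential × 100
efficiency = 56.7 / 72.2 × 100

78.5319 %


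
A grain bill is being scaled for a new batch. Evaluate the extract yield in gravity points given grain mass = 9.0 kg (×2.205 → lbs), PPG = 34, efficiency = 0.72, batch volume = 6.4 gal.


points = lbs × PPG × eff / vol
lbs = 9.0 × 2.205 = 19.8450
points = 19.8450 × 34 × 0.72 / 6.4

75.9071 points


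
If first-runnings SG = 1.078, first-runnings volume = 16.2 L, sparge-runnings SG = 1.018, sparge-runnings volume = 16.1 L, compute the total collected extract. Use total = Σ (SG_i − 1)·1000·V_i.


first = (1.078 − 1)·1000·16.2 = 1263.6000
sparge = (1.018 − 1)·1000·16.1 = 289.8000
total = 1263.6000 + 289.8000

1553.4000 gravity·L


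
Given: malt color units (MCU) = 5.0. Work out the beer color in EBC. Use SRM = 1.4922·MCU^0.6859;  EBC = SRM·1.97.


SRM = 1.4922·5.0^0.6859 = 4.5004
EBC = 4.5004·1.97

8.8658 EBC


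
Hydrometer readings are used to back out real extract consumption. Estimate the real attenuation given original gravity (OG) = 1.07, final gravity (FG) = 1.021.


AA = (OG−FG)/(OG−1)·100;  RA = AA·0.8192
AA = (1.07 − 1.021)/(1.07 − 1)·100 = 70.0000
RA = 70.0000·0.8192

57.3440 %


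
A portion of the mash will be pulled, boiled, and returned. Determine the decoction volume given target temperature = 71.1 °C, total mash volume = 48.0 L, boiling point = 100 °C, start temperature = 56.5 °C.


V_dec = V_total·(T_target − T_start)/(T_boil − T_start)
V_dec = 48.0·(71.1 − 56.5)/(100 − 56.5)

16.1103 L


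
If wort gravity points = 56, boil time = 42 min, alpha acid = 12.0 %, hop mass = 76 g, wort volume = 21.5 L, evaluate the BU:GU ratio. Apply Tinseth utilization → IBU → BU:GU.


U = 1.65·0.000125^(GP/1000)·(1−e^(−0.04t))/4.15;  IBU = (α/100)·m·U·1000/V;  BU:GU = IBU/GP
U = 1.65·0.000125^(56/1000)·(1−e^(−0.04·42))/4.15 = 0.1956
IBU = (12.0/100)·76·0.1956·1000/21.5 = 82.9553
BU:GU = 82.9553/56

1.4813


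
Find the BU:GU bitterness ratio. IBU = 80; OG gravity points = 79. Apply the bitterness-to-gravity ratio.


BU:GU = IBU / OG_points
BU:GU = 80 / 79

1.0127


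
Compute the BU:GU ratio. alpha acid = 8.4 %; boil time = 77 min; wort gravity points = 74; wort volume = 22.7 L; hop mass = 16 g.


U = 1.65·0.000125^(GP/1000)·(1−e^(−0.04t))/4.15;  IBU = (α/100)·m·U·1000/V;  BU:GU = IBU/GP
U = 1.65·0.000125^(74/1000)·(1−e^(−0.04·77))/4.15 = 0.1951
IBU = (8.4/100)·16·0.1951·1000/22.7 = 11.5491
BU:GU = 11.5491/74

0.1561


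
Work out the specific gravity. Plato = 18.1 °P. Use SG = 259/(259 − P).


SG = 259/(259 − 18.1)

1.0751


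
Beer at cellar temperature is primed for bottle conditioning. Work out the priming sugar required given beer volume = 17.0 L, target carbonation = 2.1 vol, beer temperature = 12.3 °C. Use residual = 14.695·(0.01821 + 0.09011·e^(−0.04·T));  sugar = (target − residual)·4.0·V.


residual = 14.695·(0.01821 + 0.09011·e^(−0.04·12.3)) = 1.0772
sugar = (2.1 − 1.0772)·4.0·17.0

69.5508 g


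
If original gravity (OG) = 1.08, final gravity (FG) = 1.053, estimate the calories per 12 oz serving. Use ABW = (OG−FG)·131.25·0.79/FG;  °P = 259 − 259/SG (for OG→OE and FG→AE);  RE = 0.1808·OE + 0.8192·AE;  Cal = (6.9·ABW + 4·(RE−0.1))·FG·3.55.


ABW = (1.08 − 1.053)·131.25·0.79/1.053 = 2.6587
OE = 259 − 259/1.08 = 19.1852 °P
AE = 259 − 259/1.053 = 13.0361 °P
RE = 0.1808·19.1852 + 0.8192·13.0361 = 14.1478 °P
Cal = (6.9·2.6587 + 4·(14.1478−0.1))·1.053·3.55

278.6271 kcal


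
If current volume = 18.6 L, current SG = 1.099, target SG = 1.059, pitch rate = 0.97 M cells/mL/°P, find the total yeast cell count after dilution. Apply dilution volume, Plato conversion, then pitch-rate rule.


V_w = V·((SG_c−1)/(SG_t−1)−1);  °P = 259 − 259/SG_t;  cells = rate·(V+V_w)·°P
V_w = 18.6·((1.099−1)/(1.059−1)−1) = 12.6102
V_final = 18.6 + 12.6102 = 31.2102
°P = 259 − 259/1.059 = 14.4297
cells = 0.97·31.2102·14.4297

436.8413 billion cells


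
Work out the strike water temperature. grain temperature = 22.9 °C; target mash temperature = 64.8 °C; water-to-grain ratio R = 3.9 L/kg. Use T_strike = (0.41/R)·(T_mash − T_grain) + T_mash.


T_strike = (0.41/3.9)·(64.8 − 22.9) + 64.8

69.2049 °C


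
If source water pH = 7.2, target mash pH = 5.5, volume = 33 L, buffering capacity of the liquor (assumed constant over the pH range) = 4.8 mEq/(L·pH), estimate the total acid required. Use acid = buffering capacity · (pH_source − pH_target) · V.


acid = 4.8 · (7.2 − 5.5) · 33

269.2800 mEq


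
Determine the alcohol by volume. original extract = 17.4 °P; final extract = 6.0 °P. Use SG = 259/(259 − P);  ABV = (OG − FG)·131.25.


OG = 259/(259 − 17.4) = 1.0720
FG = 259/(259 − 6.0) = 1.0237
ABV = (1.0720 − 1.0237)·131.25

6.3400 % ABV


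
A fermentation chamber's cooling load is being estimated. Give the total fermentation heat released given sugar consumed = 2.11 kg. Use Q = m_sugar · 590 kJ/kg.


Q = 2.11 · 590

1244.9000 kJ


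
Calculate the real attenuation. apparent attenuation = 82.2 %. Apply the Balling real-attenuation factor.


RA = AA · 0.8192
RA = 82.2 · 0.8192

67.3382 %


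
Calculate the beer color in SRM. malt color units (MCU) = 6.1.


SRM = 1.4922 · MCU^0.6859
SRM = 1.4922 · 6.1^0.6859

5.1580 SRM


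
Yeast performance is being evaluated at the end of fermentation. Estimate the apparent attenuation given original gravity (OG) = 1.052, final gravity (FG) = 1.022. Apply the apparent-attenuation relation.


AA = (OG − FG)/(OG − 1) · 100
AA = (1.052 − 1.022)/(1.052 − 1) · 100

57.6923 %


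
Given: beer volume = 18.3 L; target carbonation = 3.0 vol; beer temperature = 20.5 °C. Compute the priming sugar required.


residual = 14.695·(0.01821 + 0.09011·e^(−0.04·T));  sugar = (target − residual)·4.0·V
residual = 14.695·(0.01821 + 0.09011·e^(−0.04·20.5)) = 0.8508
sugar = (3.0 − 0.8508)·4.0·18.3

157.3214 g


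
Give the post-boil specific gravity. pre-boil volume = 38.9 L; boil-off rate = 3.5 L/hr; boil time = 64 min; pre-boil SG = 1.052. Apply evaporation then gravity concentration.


V_post = V_pre − rate·(t/60);  SG_post = 1 + (SG_pre−1)·V_pre/V_post
V_post = 38.9 − 3.5·(64/60) = 35.1667
SG_post = 1 + (1.052 − 1)·38.9/35.1667

1.0575


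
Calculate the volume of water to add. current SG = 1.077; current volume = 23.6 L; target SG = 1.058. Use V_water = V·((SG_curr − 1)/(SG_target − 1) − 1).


V_water = 23.6·((1.077 − 1)/(1.058 − 1) − 1)

7.7310 L


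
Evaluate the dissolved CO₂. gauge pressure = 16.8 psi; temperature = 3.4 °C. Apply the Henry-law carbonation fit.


vols = (P + 14.695)·(0.01821 + 0.09011·e^(−0.04·T))
vols = (16.8 + 14.695)·(0.01821 + 0.09011·e^(−0.04·3.4))

3.0507 volumes


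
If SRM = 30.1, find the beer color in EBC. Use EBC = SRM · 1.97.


EBC = 30.1 · 1.97

59.2970 EBC


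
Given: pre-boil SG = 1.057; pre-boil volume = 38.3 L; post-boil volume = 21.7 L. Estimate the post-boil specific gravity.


SG_post = 1 + (SG_pre − 1)·V_pre/V_post
pts_pre = (1.057 − 1)·1000 = 57.0000
pts_post = 57.0000·38.3/21.7 = 100.6037
SG_post = 1 + 100.6037/1000

1.1006


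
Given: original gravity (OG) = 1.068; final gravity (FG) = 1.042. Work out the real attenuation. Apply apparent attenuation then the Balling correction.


AA = (OG−FG)/(OG−1)·100;  RA = AA·0.8192
AA = (1.068 − 1.042)/(1.068 − 1)·100 = 38.2353
RA = 38.2353·0.8192

31.3224 %


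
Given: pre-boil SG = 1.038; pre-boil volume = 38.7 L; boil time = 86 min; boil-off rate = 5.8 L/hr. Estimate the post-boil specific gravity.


V_post = V_pre − rate·(t/60);  SG_post = 1 + (SG_pre−1)·V_pre/V_post
V_post = 38.7 − 5.8·(86/60) = 30.3867
SG_post = 1 + (1.038 − 1)·38.7/30.3867

1.0484


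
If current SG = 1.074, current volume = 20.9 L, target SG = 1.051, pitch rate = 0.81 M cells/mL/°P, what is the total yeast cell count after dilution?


V_w = V·((SG_c−1)/(SG_t−1)−1);  °P = 259 − 259/SG_t;  cells = rate·(V+V_w)·°P
V_w = 20.9·((1.074−1)/(1.051−1)−1) = 9.4255
V_final = 20.9 + 9.4255 = 30.3255
°P = 259 − 259/1.051 = 12.5680
cells = 0.81·30.3255·12.5680

308.7167 billion cells


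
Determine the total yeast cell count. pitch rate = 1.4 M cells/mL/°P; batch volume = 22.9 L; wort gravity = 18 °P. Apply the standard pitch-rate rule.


cells (billions) = rate · V_L · °P
cells = 1.4 · 22.9 · 18

577.0800 billion cells


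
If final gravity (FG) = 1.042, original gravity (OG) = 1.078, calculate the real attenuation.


AA = (OG−FG)/(OG−1)·100;  RA = AA·0.8192
AA = (1.078 − 1.042)/(1.078 − 1)·100 = 46.1538
RA = 46.1538·0.8192

37.8092 %


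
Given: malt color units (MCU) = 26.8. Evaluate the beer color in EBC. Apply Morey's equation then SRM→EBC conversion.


SRM = 1.4922·MCU^0.6859;  EBC = SRM·1.97
SRM = 1.4922·26.8^0.6859 = 14.2359
EBC = 14.2359·1.97

28.0447 EBC


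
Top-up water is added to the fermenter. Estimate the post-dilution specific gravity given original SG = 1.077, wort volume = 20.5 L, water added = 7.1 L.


SG_new = 1 + (SG_old − 1)·V_old/(V_old + V_water)
pts = (1.077 − 1)·1000·20.5/(20.5 + 7.1) = 57.1920
SG_new = 1 + 57.1920/1000

1.0572


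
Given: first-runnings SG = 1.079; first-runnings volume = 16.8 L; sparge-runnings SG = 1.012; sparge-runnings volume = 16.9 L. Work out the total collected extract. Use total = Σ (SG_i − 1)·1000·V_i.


first = (1.079 − 1)·1000·16.8 = 1327.2000
sparge = (1.012 − 1)·1000·16.9 = 202.8000
total = 1327.2000 + 202.8000

1530.0000 gravity·L


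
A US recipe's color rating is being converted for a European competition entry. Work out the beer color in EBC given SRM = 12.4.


EBC = SRM · 1.97
EBC = 12.4 · 1.97

24.4280 EBC


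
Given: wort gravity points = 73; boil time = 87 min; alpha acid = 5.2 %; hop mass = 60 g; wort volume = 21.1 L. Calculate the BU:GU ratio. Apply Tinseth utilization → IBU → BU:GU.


U = 1.65·0.000125^(GP/1000)·(1−e^(−0.04t))/4.15;  IBU = (α/100)·m·U·1000/V;  BU:GU = IBU/GP
U = 1.65·0.000125^(73/1000)·(1−e^(−0.04·87))/4.15 = 0.1999
IBU = (5.2/100)·60·0.1999·1000/21.1 = 29.5660
BU:GU = 29.5660/73

0.4050


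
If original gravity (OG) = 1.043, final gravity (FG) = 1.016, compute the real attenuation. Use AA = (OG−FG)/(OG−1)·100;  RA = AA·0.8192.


AA = (1.043 − 1.016)/(1.043 − 1)·100 = 62.7907
RA = 62.7907·0.8192

51.4381 %


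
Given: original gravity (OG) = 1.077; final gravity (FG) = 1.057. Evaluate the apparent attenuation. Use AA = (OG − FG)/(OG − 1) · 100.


AA = (1.077 − 1.057)/(1.077 − 1) · 100

25.9740 %


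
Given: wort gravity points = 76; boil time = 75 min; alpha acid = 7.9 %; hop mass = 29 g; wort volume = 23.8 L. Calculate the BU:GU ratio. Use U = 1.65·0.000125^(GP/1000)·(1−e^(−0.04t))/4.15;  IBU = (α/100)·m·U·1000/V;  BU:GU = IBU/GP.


U = 1.65·0.000125^(76/1000)·(1−e^(−0.04·75))/4.15 = 0.1908
IBU = (7.9/100)·29·0.1908·1000/23.8 = 18.3683
BU:GU = 18.3683/76

0.2417


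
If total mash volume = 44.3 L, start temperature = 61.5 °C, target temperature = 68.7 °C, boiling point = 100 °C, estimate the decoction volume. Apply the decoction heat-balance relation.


V_dec = V_total·(T_target − T_start)/(T_boil − T_start)
V_dec = 44.3·(68.7 − 61.5)/(100 − 61.5)

8.2847 L


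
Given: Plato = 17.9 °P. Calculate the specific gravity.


SG = 259/(259 − P)
SG = 259/(259 − 17.9)

1.0742


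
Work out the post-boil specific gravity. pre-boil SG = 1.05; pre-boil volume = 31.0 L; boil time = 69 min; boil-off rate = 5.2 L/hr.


V_post = V_pre − rate·(t/60);  SG_post = 1 + (SG_pre−1)·V_pre/V_post
V_post = 31.0 − 5.2·(69/60) = 25.0200
SG_post = 1 + (1.05 − 1)·31.0/25.0200

1.0620


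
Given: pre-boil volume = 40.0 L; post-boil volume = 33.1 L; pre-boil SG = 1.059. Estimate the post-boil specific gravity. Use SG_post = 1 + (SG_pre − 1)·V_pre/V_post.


pts_pre = (1.059 − 1)·1000 = 59.0000
pts_post = 59.0000·40.0/33.1 = 71.2991
SG_post = 1 + 71.2991/1000

1.0713


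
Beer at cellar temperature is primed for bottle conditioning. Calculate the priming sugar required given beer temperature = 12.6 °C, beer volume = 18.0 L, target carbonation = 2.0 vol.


residual = 14.695·(0.01821 + 0.09011·e^(−0.04·T));  sugar = (target − residual)·4.0·V
residual = 14.695·(0.01821 + 0.09011·e^(−0.04·12.6)) = 1.0675
sugar = (2.0 − 1.0675)·4.0·18.0

67.1373 g


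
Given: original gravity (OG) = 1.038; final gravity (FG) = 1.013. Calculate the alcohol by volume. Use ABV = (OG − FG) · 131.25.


ABV = (1.038 − 1.013) · 131.25

3.2813 % ABV


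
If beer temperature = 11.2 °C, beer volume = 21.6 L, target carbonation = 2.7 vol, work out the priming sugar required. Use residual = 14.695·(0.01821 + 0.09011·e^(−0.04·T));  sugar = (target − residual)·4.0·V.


residual = 14.695·(0.01821 + 0.09011·e^(−0.04·11.2)) = 1.1136
sugar = (2.7 − 1.1136)·4.0·21.6

137.0639 g


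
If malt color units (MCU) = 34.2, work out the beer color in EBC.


SRM = 1.4922·MCU^0.6859;  EBC = SRM·1.97
SRM = 1.4922·34.2^0.6859 = 16.8273
EBC = 16.8273·1.97

33.1499 EBC


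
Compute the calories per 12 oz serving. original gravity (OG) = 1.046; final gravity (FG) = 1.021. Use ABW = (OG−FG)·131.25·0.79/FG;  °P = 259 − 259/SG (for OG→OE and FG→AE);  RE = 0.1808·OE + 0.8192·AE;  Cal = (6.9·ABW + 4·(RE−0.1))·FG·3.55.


ABW = (1.046 − 1.021)·131.25·0.79/1.021 = 2.5389
OE = 259 − 259/1.046 = 11.3901 °P
AE = 259 − 259/1.021 = 5.3271 °P
RE = 0.1808·11.3901 + 0.8192·5.3271 = 6.4233 °P
Cal = (6.9·2.5389 + 4·(6.4233−0.1))·1.021·3.55

155.1722 kcal


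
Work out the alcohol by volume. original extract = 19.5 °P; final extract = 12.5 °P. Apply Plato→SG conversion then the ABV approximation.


SG = 259/(259 − P);  ABV = (OG − FG)·131.25
OG = 259/(259 − 19.5) = 1.0814
FG = 259/(259 − 12.5) = 1.0507
ABV = (1.0814 − 1.0507)·131.25

4.0306 % ABV


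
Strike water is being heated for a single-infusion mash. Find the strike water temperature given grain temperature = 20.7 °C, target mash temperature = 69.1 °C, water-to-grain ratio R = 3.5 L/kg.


T_strike = (0.41/R)·(T_mash − T_grain) + T_mash
T_strike = (0.41/3.5)·(69.1 − 20.7) + 69.1

74.7697 °C


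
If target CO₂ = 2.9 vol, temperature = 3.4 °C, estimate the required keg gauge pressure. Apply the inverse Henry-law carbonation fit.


psi = vols/(0.01821 + 0.09011·e^(−0.04·T)) − 14.695
psi = 2.9/(0.01821 + 0.09011·e^(−0.04·3.4)) − 14.695

15.2445 psi


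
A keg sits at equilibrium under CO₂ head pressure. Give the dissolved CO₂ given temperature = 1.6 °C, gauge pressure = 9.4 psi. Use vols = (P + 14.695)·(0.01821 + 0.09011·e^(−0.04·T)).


vols = (9.4 + 14.695)·(0.01821 + 0.09011·e^(−0.04·1.6))

2.4754 volumes


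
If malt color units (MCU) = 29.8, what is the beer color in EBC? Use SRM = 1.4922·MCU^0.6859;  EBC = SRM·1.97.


SRM = 1.4922·29.8^0.6859 = 15.3106
EBC = 15.3106·1.97

30.1619 EBC


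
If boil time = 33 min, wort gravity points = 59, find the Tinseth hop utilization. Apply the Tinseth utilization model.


U = 1.65·0.000125^(GP/1000) · (1 − e^(−0.04·t))/4.15
bigness = 1.65·0.000125^(59/1000) = 0.9710
boil_factor = (1 − e^(−0.04·33))/4.15 = 0.1766
U = 0.9710 · 0.1766

0.1715


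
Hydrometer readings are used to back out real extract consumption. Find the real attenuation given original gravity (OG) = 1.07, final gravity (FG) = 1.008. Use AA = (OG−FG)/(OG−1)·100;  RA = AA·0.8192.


AA = (1.07 − 1.008)/(1.07 − 1)·100 = 88.5714
RA = 88.5714·0.8192

72.5577 %


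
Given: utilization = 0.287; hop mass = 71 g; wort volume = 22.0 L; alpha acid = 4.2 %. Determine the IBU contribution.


IBU = (α/100)·mass·U·1000 / V
IBU = (4.2/100)·71·0.287·1000 / 22.0

38.9015 IBU


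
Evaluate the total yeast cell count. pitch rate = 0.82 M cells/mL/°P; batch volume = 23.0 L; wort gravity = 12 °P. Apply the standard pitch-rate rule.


cells (billions) = rate · V_L · °P
cells = 0.82 · 23.0 · 12

226.3200 billion cells


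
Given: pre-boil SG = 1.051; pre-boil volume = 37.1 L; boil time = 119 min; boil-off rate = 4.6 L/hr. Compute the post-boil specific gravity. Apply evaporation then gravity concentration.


V_post = V_pre − rate·(t/60);  SG_post = 1 + (SG_pre−1)·V_pre/V_post
V_post = 37.1 − 4.6·(119/60) = 27.9767
SG_post = 1 + (1.051 − 1)·37.1/27.9767

1.0676


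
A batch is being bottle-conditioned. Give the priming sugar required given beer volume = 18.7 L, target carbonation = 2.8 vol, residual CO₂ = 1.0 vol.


sugar = (target − residual)·4.0·V
sugar = (2.8 − 1.0)·4.0·18.7

134.6400 g


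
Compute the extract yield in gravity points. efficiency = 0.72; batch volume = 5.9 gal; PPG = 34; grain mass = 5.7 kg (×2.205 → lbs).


points = lbs × PPG × eff / vol
lbs = 5.7 × 2.205 = 12.5685
points = 12.5685 × 34 × 0.72 / 5.9

52.1486 points


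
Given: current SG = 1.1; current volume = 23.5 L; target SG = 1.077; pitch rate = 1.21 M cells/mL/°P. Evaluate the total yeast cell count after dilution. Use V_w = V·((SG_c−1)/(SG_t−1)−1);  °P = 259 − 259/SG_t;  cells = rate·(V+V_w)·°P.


V_w = 23.5·((1.1−1)/(1.077−1)−1) = 7.0195
V_final = 23.5 + 7.0195 = 30.5195
°P = 259 − 259/1.077 = 18.5172
cells = 1.21·30.5195·18.5172

683.8129 billion cells


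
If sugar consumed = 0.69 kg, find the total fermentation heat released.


Q = m_sugar · 590 kJ/kg
Q = 0.69 · 590

407.1000 kJ


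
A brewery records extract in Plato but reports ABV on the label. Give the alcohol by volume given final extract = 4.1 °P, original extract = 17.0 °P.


SG = 259/(259 − P);  ABV = (OG − FG)·131.25
OG = 259/(259 − 17.0) = 1.0702
FG = 259/(259 − 4.1) = 1.0161
ABV = (1.0702 − 1.0161)·131.25

7.1089 % ABV


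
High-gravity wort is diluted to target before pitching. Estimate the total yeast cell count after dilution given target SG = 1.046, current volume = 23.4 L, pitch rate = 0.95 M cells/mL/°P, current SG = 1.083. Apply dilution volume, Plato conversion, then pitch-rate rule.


V_w = V·((SG_c−1)/(SG_t−1)−1);  °P = 259 − 259/SG_t;  cells = rate·(V+V_w)·°P
V_w = 23.4·((1.083−1)/(1.046−1)−1) = 18.8217
V_final = 23.4 + 18.8217 = 42.2217
°P = 259 − 259/1.046 = 11.3901
cells = 0.95·42.2217·11.3901

456.8626 billion cells


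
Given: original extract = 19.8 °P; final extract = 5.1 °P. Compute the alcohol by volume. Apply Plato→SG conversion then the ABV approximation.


SG = 259/(259 − P);  ABV = (OG − FG)·131.25
OG = 259/(259 − 19.8) = 1.0828
FG = 259/(259 − 5.1) = 1.0201
ABV = (1.0828 − 1.0201)·131.25

8.2280 % ABV


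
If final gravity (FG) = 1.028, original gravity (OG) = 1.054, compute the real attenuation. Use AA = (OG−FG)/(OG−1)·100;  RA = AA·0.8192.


AA = (1.054 − 1.028)/(1.054 − 1)·100 = 48.1481
RA = 48.1481·0.8192

39.4430 %


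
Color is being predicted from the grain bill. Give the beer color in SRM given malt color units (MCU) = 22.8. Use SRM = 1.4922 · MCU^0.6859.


SRM = 1.4922 · 22.8^0.6859

12.7419 SRM


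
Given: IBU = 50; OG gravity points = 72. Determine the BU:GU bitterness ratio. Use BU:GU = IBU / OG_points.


BU:GU = 50 / 72

0.6944


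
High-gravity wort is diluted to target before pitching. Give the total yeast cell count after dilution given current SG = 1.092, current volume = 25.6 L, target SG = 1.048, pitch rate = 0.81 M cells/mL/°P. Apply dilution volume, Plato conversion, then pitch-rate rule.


V_w = V·((SG_c−1)/(SG_t−1)−1);  °P = 259 − 259/SG_t;  cells = rate·(V+V_w)·°P
V_w = 25.6·((1.092−1)/(1.048−1)−1) = 23.4667
V_final = 25.6 + 23.4667 = 49.0667
°P = 259 − 259/1.048 = 11.8626
cells = 0.81·49.0667·11.8626

471.4670 billion cells
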